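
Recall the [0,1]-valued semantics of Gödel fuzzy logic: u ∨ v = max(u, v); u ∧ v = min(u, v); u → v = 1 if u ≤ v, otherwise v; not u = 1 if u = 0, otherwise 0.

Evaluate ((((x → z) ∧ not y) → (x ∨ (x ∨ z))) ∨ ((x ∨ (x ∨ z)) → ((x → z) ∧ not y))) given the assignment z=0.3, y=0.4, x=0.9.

(x → z): 0.9 > 0.3, so result = 0.3
not y: Gödel ¬ of 0.4 = 0 (operand ≠ 0)
((x → z) ∧ not y) = min(0.3, 0) = 0
(x ∨ z) = max(0.9, 0.3) = 0.9
(x ∨ (x ∨ z)) = max(0.9, 0.9) = 0.9
(((x → z) ∧ not y) → (x ∨ (x ∨ z))): 0 ≤ 0.9, so result = 1
(x ∨ z) = max(0.9, 0.3) = 0.9
(x ∨ (x ∨ z)) = max(0.9, 0.9) = 0.9
(x → z): 0.9 > 0.3, so result = 0.3
not y: Gödel ¬ of 0.4 = 0 (operand ≠ 0)
((x → z) ∧ not y) = min(0.3, 0) = 0
((x ∨ (x ∨ z)) → ((x → z) ∧ not y)): 0.9 > 0, so result = 0
((((x → z) ∧ not y) → (x ∨ (x ∨ z))) ∨ ((x ∨ (x ∨ z)) → ((x → z) ∧ not y))) = max(1, 0) = 1

1.00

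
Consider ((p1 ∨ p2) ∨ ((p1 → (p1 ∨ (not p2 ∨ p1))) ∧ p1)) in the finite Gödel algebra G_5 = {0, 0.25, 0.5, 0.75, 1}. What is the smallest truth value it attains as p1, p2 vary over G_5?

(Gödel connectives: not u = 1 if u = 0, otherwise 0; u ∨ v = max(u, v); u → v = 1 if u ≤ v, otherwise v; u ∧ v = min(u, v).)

The minimum is attained at p1 = 0, p2 = 0:
  (p1 ∨ p2) = max(0, 0) = 0
  not p2: Gödel ¬ of 0 = 1 (operand is 0)
  (not p2 ∨ p1) = max(1, 0) = 1
  (p1 ∨ (not p2 ∨ p1)) = max(0, 1) = 1
  (p1 → (p1 ∨ (not p2 ∨ p1))): 0 ≤ 1, so result = 1
  ((p1 → (p1 ∨ (not p2 ∨ p1))) ∧ p1) = min(1, 0) = 0
  ((p1 ∨ p2) ∨ ((p1 → (p1 ∨ (not p2 ∨ p1))) ∧ p1)) = max(0, 0) = 0
Checking all 25 assignments confirms none give a value below 0.00.

0.00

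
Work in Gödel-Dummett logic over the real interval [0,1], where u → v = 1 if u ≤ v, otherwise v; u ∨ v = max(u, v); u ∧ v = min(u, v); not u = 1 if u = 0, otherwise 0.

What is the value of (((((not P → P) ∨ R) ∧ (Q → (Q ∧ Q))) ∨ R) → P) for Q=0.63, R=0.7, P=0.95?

not P: Gödel ¬ of 0.95 = 0 (operand ≠ 0)
(not P → P): 0 ≤ 0.95, so result = 1
((not P → P) ∨ R) = max(1, 0.7) = 1
(Q ∧ Q) = min(0.63, 0.63) = 0.63
(Q → (Q ∧ Q)): 0.63 ≤ 0.63, so result = 1
(((not P → P) ∨ R) ∧ (Q → (Q ∧ Q))) = min(1, 1) = 1
((((not P → P) ∨ R) ∧ (Q → (Q ∧ Q))) ∨ R) = max(1, 0.7) = 1
(((((not P → P) ∨ R) ∧ (Q → (Q ∧ Q))) ∨ R) → P): 1 > 0.95, so result = 0.95

0.95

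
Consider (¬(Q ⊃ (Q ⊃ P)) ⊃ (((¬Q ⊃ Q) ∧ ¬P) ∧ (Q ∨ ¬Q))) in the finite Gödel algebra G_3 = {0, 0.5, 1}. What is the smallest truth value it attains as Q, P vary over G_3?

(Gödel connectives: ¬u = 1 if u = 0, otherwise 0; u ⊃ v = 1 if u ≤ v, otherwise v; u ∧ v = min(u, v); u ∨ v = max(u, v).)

The minimum is attained at Q = 0.5, P = 0:
  (Q ⊃ P): 0.5 > 0, so result = 0
  (Q ⊃ (Q ⊃ P)): 0.5 > 0, so result = 0
  ¬(Q ⊃ (Q ⊃ P)): Gödel ¬ of 0 = 1 (operand is 0)
  ¬Q: Gödel ¬ of 0.5 = 0 (operand ≠ 0)
  (¬Q ⊃ Q): 0 ≤ 0.5, so result = 1
  ¬P: Gödel ¬ of 0 = 1 (operand is 0)
  ((¬Q ⊃ Q) ∧ ¬P) = min(1, 1) = 1
  ¬Q: Gödel ¬ of 0.5 = 0 (operand ≠ 0)
  (Q ∨ ¬Q) = max(0.5, 0) = 0.5
  (((¬Q ⊃ Q) ∧ ¬P) ∧ (Q ∨ ¬Q)) = min(1, 0.5) = 0.5
  (¬(Q ⊃ (Q ⊃ P)) ⊃ (((¬Q ⊃ Q) ∧ ¬P) ∧ (Q ∨ ¬Q))): 1 > 0.5, so result = 0.5
Checking all 9 assignments confirms none give a value below 0.50.

0.50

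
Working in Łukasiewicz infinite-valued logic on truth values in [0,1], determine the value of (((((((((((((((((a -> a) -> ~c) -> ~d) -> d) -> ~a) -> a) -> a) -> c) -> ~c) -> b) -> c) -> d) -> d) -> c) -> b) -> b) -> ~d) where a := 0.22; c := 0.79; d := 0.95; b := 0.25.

0.21

(a -> a): min(1, 1 − 0.22 + 0.22) = 1
~c: Łukasiewicz ¬ gives 1 − 0.79 = 0.21
((a -> a) -> ~c): min(1, 1 − 1 + 0.21) = 0.21
~d: Łukasiewicz ¬ gives 1 − 0.95 = 0.05
(((a -> a) -> ~c) -> ~d): min(1, 1 − 0.21 + 0.05) = 0.84
((((a -> a) -> ~c) -> ~d) -> d): min(1, 1 − 0.84 + 0.95) = 1
~a: Łukasiewicz ¬ gives 1 − 0.22 = 0.78
(((((a -> a) -> ~c) -> ~d) -> d) -> ~a): min(1, 1 − 1 + 0.78) = 0.78
((((((a -> a) -> ~c) -> ~d) -> d) -> ~a) -> a): min(1, 1 − 0.78 + 0.22) = 0.44
(((((((a -> a) -> ~c) -> ~d) -> d) -> ~a) -> a) -> a): min(1, 1 − 0.44 + 0.22) = 0.78
((((((((a -> a) -> ~c) -> ~d) -> d) -> ~a) -> a) -> a) -> c): min(1, 1 − 0.78 + 0.79) = 1
~c: Łukasiewicz ¬ gives 1 − 0.79 = 0.21
(((((((((a -> a) -> ~c) -> ~d) -> d) -> ~a) -> a) -> a) -> c) -> ~c): min(1, 1 − 1 + 0.21) = 0.21
((((((((((a -> a) -> ~c) -> ~d) -> d) -> ~a) -> a) -> a) -> c) -> ~c) -> b): min(1, 1 − 0.21 + 0.25) = 1
(((((((((((a -> a) -> ~c) -> ~d) -> d) -> ~a) -> a) -> a) -> c) -> ~c) -> b) -> c): min(1, 1 − 1 + 0.79) = 0.79
((((((((((((a -> a) -> ~c) -> ~d) -> d) -> ~a) -> a) -> a) -> c) -> ~c) -> b) -> c) -> d): min(1, 1 − 0.79 + 0.95) = 1
(((((((((((((a -> a) -> ~c) -> ~d) -> d) -> ~a) -> a) -> a) -> c) -> ~c) -> b) -> c) -> d) -> d): min(1, 1 − 1 + 0.95) = 0.95
((((((((((((((a -> a) -> ~c) -> ~d) -> d) -> ~a) -> a) -> a) -> c) -> ~c) -> b) -> c) -> d) -> d) -> c): min(1, 1 − 0.95 + 0.79) = 0.84
(((((((((((((((a -> a) -> ~c) -> ~d) -> d) -> ~a) -> a) -> a) -> c) -> ~c) -> b) -> c) -> d) -> d) -> c) -> b): min(1, 1 − 0.84 + 0.25) = 0.41
((((((((((((((((a -> a) -> ~c) -> ~d) -> d) -> ~a) -> a) -> a) -> c) -> ~c) -> b) -> c) -> d) -> d) -> c) -> b) -> b): min(1, 1 − 0.41 + 0.25) = 0.84
~d: Łukasiewicz ¬ gives 1 − 0.95 = 0.05
(((((((((((((((((a -> a) -> ~c) -> ~d) -> d) -> ~a) -> a) -> a) -> c) -> ~c) -> b) -> c) -> d) -> d) -> c) -> b) -> b) -> ~d): min(1, 1 − 0.84 + 0.05) = 0.21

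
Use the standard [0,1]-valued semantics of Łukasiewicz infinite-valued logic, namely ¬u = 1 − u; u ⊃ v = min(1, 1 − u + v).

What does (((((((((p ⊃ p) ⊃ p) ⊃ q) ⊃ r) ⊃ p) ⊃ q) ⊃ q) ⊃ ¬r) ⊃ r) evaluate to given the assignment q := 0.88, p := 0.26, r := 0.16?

0.32

(p ⊃ p): min(1, 1 − 0.26 + 0.26) = 1
((p ⊃ p) ⊃ p): min(1, 1 − 1 + 0.26) = 0.26
(((p ⊃ p) ⊃ p) ⊃ q): min(1, 1 − 0.26 + 0.88) = 1
((((p ⊃ p) ⊃ p) ⊃ q) ⊃ r): min(1, 1 − 1 + 0.16) = 0.16
(((((p ⊃ p) ⊃ p) ⊃ q) ⊃ r) ⊃ p): min(1, 1 − 0.16 + 0.26) = 1
((((((p ⊃ p) ⊃ p) ⊃ q) ⊃ r) ⊃ p) ⊃ q): min(1, 1 − 1 + 0.88) = 0.88
(((((((p ⊃ p) ⊃ p) ⊃ q) ⊃ r) ⊃ p) ⊃ q) ⊃ q): min(1, 1 − 0.88 + 0.88) = 1
¬r: Łukasiewicz ¬ gives 1 − 0.16 = 0.84
((((((((p ⊃ p) ⊃ p) ⊃ q) ⊃ r) ⊃ p) ⊃ q) ⊃ q) ⊃ ¬r): min(1, 1 − 1 + 0.84) = 0.84
(((((((((p ⊃ p) ⊃ p) ⊃ q) ⊃ r) ⊃ p) ⊃ q) ⊃ q) ⊃ ¬r) ⊃ r): min(1, 1 − 0.84 + 0.16) = 0.32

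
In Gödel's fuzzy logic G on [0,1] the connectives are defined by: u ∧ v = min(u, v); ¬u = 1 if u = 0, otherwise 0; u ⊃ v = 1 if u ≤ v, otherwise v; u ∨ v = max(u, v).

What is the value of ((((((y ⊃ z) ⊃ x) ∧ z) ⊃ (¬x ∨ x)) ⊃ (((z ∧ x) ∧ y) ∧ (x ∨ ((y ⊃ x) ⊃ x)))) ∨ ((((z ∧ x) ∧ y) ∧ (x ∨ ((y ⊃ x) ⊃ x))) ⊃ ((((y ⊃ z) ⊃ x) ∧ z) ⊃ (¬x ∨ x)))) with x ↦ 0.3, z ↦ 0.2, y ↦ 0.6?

(y ⊃ z): 0.6 > 0.2, so result = 0.2
((y ⊃ z) ⊃ x): 0.2 ≤ 0.3, so result = 1
(((y ⊃ z) ⊃ x) ∧ z) = min(1, 0.2) = 0.2
¬x: Gödel ¬ of 0.3 = 0 (operand ≠ 0)
(¬x ∨ x) = max(0, 0.3) = 0.3
((((y ⊃ z) ⊃ x) ∧ z) ⊃ (¬x ∨ x)): 0.2 ≤ 0.3, so result = 1
(z ∧ x) = min(0.2, 0.3) = 0.2
((z ∧ x) ∧ y) = min(0.2, 0.6) = 0.2
(y ⊃ x): 0.6 > 0.3, so result = 0.3
((y ⊃ x) ⊃ x): 0.3 ≤ 0.3, so result = 1
(x ∨ ((y ⊃ x) ⊃ x)) = max(0.3, 1) = 1
(((z ∧ x) ∧ y) ∧ (x ∨ ((y ⊃ x) ⊃ x))) = min(0.2, 1) = 0.2
(((((y ⊃ z) ⊃ x) ∧ z) ⊃ (¬x ∨ x)) ⊃ (((z ∧ x) ∧ y) ∧ (x ∨ ((y ⊃ x) ⊃ x)))): 1 > 0.2, so result = 0.2
(z ∧ x) = min(0.2, 0.3) = 0.2
((z ∧ x) ∧ y) = min(0.2, 0.6) = 0.2
(y ⊃ x): 0.6 > 0.3, so result = 0.3
((y ⊃ x) ⊃ x): 0.3 ≤ 0.3, so result = 1
(x ∨ ((y ⊃ x) ⊃ x)) = max(0.3, 1) = 1
(((z ∧ x) ∧ y) ∧ (x ∨ ((y ⊃ x) ⊃ x))) = min(0.2, 1) = 0.2
(y ⊃ z): 0.6 > 0.2, so result = 0.2
((y ⊃ z) ⊃ x): 0.2 ≤ 0.3, so result = 1
(((y ⊃ z) ⊃ x) ∧ z) = min(1, 0.2) = 0.2
¬x: Gödel ¬ of 0.3 = 0 (operand ≠ 0)
(¬x ∨ x) = max(0, 0.3) = 0.3
((((y ⊃ z) ⊃ x) ∧ z) ⊃ (¬x ∨ x)): 0.2 ≤ 0.3, so result = 1
((((z ∧ x) ∧ y) ∧ (x ∨ ((y ⊃ x) ⊃ x))) ⊃ ((((y ⊃ z) ⊃ x) ∧ z) ⊃ (¬x ∨ x))): 0.2 ≤ 1, so result = 1
((((((y ⊃ z) ⊃ x) ∧ z) ⊃ (¬x ∨ x)) ⊃ (((z ∧ x) ∧ y) ∧ (x ∨ ((y ⊃ x) ⊃ x)))) ∨ ((((z ∧ x) ∧ y) ∧ (x ∨ ((y ⊃ x) ⊃ x))) ⊃ ((((y ⊃ z) ⊃ x) ∧ z) ⊃ (¬x ∨ x)))) = max(0.2, 1) = 1

1.00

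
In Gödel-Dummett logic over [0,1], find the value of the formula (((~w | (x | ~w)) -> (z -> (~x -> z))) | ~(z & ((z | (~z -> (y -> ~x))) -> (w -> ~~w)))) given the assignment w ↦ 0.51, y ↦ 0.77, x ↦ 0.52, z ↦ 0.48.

~w: Gödel ¬ of 0.51 = 0 (operand ≠ 0)
~w: Gödel ¬ of 0.51 = 0 (operand ≠ 0)
(x | ~w) = max(0.52, 0) = 0.52
(~w | (x | ~w)) = max(0, 0.52) = 0.52
~x: Gödel ¬ of 0.52 = 0 (operand ≠ 0)
(~x -> z): 0 ≤ 0.48, so result = 1
(z -> (~x -> z)): 0.48 ≤ 1, so result = 1
((~w | (x | ~w)) -> (z -> (~x -> z))): 0.52 ≤ 1, so result = 1
~z: Gödel ¬ of 0.48 = 0 (operand ≠ 0)
~x: Gödel ¬ of 0.52 = 0 (operand ≠ 0)
(y -> ~x): 0.77 > 0, so result = 0
(~z -> (y -> ~x)): 0 ≤ 0, so result = 1
(z | (~z -> (y -> ~x))) = max(0.48, 1) = 1
~w: Gödel ¬ of 0.51 = 0 (operand ≠ 0)
~~w: Gödel ¬ of 0 = 1 (operand is 0)
(w -> ~~w): 0.51 ≤ 1, so result = 1
((z | (~z -> (y -> ~x))) -> (w -> ~~w)): 1 ≤ 1, so result = 1
(z & ((z | (~z -> (y -> ~x))) -> (w -> ~~w))) = min(0.48, 1) = 0.48
~(z & ((z | (~z -> (y -> ~x))) -> (w -> ~~w))): Gödel ¬ of 0.48 = 0 (operand ≠ 0)
(((~w | (x | ~w)) -> (z -> (~x -> z))) | ~(z & ((z | (~z -> (y -> ~x))) -> (w -> ~~w)))) = max(1, 0) = 1

1.00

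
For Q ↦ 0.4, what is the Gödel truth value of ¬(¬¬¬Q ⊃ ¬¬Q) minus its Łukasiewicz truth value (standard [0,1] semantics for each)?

-0.20

Gödel evaluation:
  ¬Q: Gödel ¬ of 0.4 = 0 (operand ≠ 0)
  ¬¬Q: Gödel ¬ of 0 = 1 (operand is 0)
  ¬¬¬Q: Gödel ¬ of 1 = 0 (operand ≠ 0)
  ¬Q: Gödel ¬ of 0.4 = 0 (operand ≠ 0)
  ¬¬Q: Gödel ¬ of 0 = 1 (operand is 0)
  (¬¬¬Q ⊃ ¬¬Q): 0 ≤ 1, so result = 1
  ¬(¬¬¬Q ⊃ ¬¬Q): Gödel ¬ of 1 = 0 (operand ≠ 0)
  Gödel value = 0
Łukasiewicz evaluation:
  ¬Q: Łukasiewicz ¬ gives 1 − 0.4 = 0.6
  ¬¬Q: Łukasiewicz ¬ gives 1 − 0.6 = 0.4
  ¬¬¬Q: Łukasiewicz ¬ gives 1 − 0.4 = 0.6
  ¬Q: Łukasiewicz ¬ gives 1 − 0.4 = 0.6
  ¬¬Q: Łukasiewicz ¬ gives 1 − 0.6 = 0.4
  (¬¬¬Q ⊃ ¬¬Q): min(1, 1 − 0.6 + 0.4) = 0.8
  ¬(¬¬¬Q ⊃ ¬¬Q): Łukasiewicz ¬ gives 1 − 0.8 = 0.2
  Łukasiewicz value = 0.2
Difference: 0 − 0.2 = -0.20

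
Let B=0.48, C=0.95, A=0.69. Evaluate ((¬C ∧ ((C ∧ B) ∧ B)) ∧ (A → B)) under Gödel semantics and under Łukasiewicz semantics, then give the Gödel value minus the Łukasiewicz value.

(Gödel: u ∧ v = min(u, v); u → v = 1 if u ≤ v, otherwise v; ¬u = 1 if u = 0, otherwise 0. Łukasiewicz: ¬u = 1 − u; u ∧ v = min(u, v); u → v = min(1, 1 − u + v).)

-0.05

Gödel evaluation:
  ¬C: Gödel ¬ of 0.95 = 0 (operand ≠ 0)
  (C ∧ B) = min(0.95, 0.48) = 0.48
  ((C ∧ B) ∧ B) = min(0.48, 0.48) = 0.48
  (¬C ∧ ((C ∧ B) ∧ B)) = min(0, 0.48) = 0
  (A → B): 0.69 > 0.48, so result = 0.48
  ((¬C ∧ ((C ∧ B) ∧ B)) ∧ (A → B)) = min(0, 0.48) = 0
  Gödel value = 0
Łukasiewicz evaluation:
  ¬C: Łukasiewicz ¬ gives 1 − 0.95 = 0.05
  (C ∧ B) = min(0.95, 0.48) = 0.48
  ((C ∧ B) ∧ B) = min(0.48, 0.48) = 0.48
  (¬C ∧ ((C ∧ B) ∧ B)) = min(0.05, 0.48) = 0.05
  (A → B): min(1, 1 − 0.69 + 0.48) = 0.79
  ((¬C ∧ ((C ∧ B) ∧ B)) ∧ (A → B)) = min(0.05, 0.79) = 0.05
  Łukasiewicz value = 0.05
Difference: 0 − 0.05 = -0.05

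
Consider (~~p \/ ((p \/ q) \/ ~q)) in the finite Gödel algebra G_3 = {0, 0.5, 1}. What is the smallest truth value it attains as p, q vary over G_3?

The minimum is attained at p = 0, q = 0.5:
  ~p: Gödel ¬ of 0 = 1 (operand is 0)
  ~~p: Gödel ¬ of 1 = 0 (operand ≠ 0)
  (p \/ q) = max(0, 0.5) = 0.5
  ~q: Gödel ¬ of 0.5 = 0 (operand ≠ 0)
  ((p \/ q) \/ ~q) = max(0.5, 0) = 0.5
  (~~p \/ ((p \/ q) \/ ~q)) = max(0, 0.5) = 0.5
Checking all 9 assignments confirms none give a value below 0.50.

0.50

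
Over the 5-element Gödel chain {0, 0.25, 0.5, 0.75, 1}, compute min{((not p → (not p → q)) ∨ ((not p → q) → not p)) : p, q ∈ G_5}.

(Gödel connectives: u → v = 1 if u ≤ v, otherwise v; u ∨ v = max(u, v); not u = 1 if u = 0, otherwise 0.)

1.00

Every assignment gives 1. For instance at p = 0, q = 0:
  not p: Gödel ¬ of 0 = 1 (operand is 0)
  not p: Gödel ¬ of 0 = 1 (operand is 0)
  (not p → q): 1 > 0, so result = 0
  (not p → (not p → q)): 1 > 0, so result = 0
  not p: Gödel ¬ of 0 = 1 (operand is 0)
  (not p → q): 1 > 0, so result = 0
  not p: Gödel ¬ of 0 = 1 (operand is 0)
  ((not p → q) → not p): 0 ≤ 1, so result = 1
  ((not p → (not p → q)) ∨ ((not p → q) → not p)) = max(0, 1) = 1
All 25 assignments give value 1 — the formula is a G_5-tautology.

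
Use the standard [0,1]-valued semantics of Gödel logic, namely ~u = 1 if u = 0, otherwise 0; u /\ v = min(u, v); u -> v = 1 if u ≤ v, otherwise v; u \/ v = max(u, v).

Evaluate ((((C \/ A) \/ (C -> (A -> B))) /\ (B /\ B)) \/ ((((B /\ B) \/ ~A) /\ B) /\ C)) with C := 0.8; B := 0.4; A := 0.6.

(C \/ A) = max(0.8, 0.6) = 0.8
(A -> B): 0.6 > 0.4, so result = 0.4
(C -> (A -> B)): 0.8 > 0.4, so result = 0.4
((C \/ A) \/ (C -> (A -> B))) = max(0.8, 0.4) = 0.8
(B /\ B) = min(0.4, 0.4) = 0.4
(((C \/ A) \/ (C -> (A -> B))) /\ (B /\ B)) = min(0.8, 0.4) = 0.4
(B /\ B) = min(0.4, 0.4) = 0.4
~A: Gödel ¬ of 0.6 = 0 (operand ≠ 0)
((B /\ B) \/ ~A) = max(0.4, 0) = 0.4
(((B /\ B) \/ ~A) /\ B) = min(0.4, 0.4) = 0.4
((((B /\ B) \/ ~A) /\ B) /\ C) = min(0.4, 0.8) = 0.4
((((C \/ A) \/ (C -> (A -> B))) /\ (B /\ B)) \/ ((((B /\ B) \/ ~A) /\ B) /\ C)) = max(0.4, 0.4) = 0.4

0.40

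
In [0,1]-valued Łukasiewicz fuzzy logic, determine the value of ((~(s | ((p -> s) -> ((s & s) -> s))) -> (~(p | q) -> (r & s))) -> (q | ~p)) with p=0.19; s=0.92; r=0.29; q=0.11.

(p -> s): min(1, 1 − 0.19 + 0.92) = 1
(s & s) = min(0.92, 0.92) = 0.92
((s & s) -> s): min(1, 1 − 0.92 + 0.92) = 1
((p -> s) -> ((s & s) -> s)): min(1, 1 − 1 + 1) = 1
(s | ((p -> s) -> ((s & s) -> s))) = max(0.92, 1) = 1
~(s | ((p -> s) -> ((s & s) -> s))): Łukasiewicz ¬ gives 1 − 1 = 0
(p | q) = max(0.19, 0.11) = 0.19
~(p | q): Łukasiewicz ¬ gives 1 − 0.19 = 0.81
(r & s) = min(0.29, 0.92) = 0.29
(~(p | q) -> (r & s)): min(1, 1 − 0.81 + 0.29) = 0.48
(~(s | ((p -> s) -> ((s & s) -> s))) -> (~(p | q) -> (r & s))): min(1, 1 − 0 + 0.48) = 1
~p: Łukasiewicz ¬ gives 1 − 0.19 = 0.81
(q | ~p) = max(0.11, 0.81) = 0.81
((~(s | ((p -> s) -> ((s & s) -> s))) -> (~(p | q) -> (r & s))) -> (q | ~p)): min(1, 1 − 1 + 0.81) = 0.81

0.81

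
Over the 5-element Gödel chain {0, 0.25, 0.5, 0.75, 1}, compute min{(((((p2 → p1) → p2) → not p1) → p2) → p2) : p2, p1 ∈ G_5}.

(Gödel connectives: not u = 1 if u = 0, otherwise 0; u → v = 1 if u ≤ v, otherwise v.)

The minimum is attained at p2 = 0.25, p1 = 0.25:
  (p2 → p1): 0.25 ≤ 0.25, so result = 1
  ((p2 → p1) → p2): 1 > 0.25, so result = 0.25
  not p1: Gödel ¬ of 0.25 = 0 (operand ≠ 0)
  (((p2 → p1) → p2) → not p1): 0.25 > 0, so result = 0
  ((((p2 → p1) → p2) → not p1) → p2): 0 ≤ 0.25, so result = 1
  (((((p2 → p1) → p2) → not p1) → p2) → p2): 1 > 0.25, so result = 0.25
Checking all 25 assignments confirms none give a value below 0.25.

0.25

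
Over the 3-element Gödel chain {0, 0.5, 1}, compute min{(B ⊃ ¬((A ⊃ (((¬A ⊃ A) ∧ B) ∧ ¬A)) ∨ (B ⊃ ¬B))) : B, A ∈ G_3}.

The minimum is attained at B = 0.5, A = 0:
  ¬A: Gödel ¬ of 0 = 1 (operand is 0)
  (¬A ⊃ A): 1 > 0, so result = 0
  ((¬A ⊃ A) ∧ B) = min(0, 0.5) = 0
  ¬A: Gödel ¬ of 0 = 1 (operand is 0)
  (((¬A ⊃ A) ∧ B) ∧ ¬A) = min(0, 1) = 0
  (A ⊃ (((¬A ⊃ A) ∧ B) ∧ ¬A)): 0 ≤ 0, so result = 1
  ¬B: Gödel ¬ of 0.5 = 0 (operand ≠ 0)
  (B ⊃ ¬B): 0.5 > 0, so result = 0
  ((A ⊃ (((¬A ⊃ A) ∧ B) ∧ ¬A)) ∨ (B ⊃ ¬B)) = max(1, 0) = 1
  ¬((A ⊃ (((¬A ⊃ A) ∧ B) ∧ ¬A)) ∨ (B ⊃ ¬B)): Gödel ¬ of 1 = 0 (operand ≠ 0)
  (B ⊃ ¬((A ⊃ (((¬A ⊃ A) ∧ B) ∧ ¬A)) ∨ (B ⊃ ¬B))): 0.5 > 0, so result = 0
Checking all 9 assignments confirms none give a value below 0.00.

0.00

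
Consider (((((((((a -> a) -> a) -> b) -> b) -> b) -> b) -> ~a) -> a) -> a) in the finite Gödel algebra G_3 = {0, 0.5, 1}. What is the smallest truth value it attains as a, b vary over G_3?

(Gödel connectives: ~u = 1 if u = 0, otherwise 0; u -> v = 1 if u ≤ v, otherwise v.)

The minimum is attained at a = 0.5, b = 0:
  (a -> a): 0.5 ≤ 0.5, so result = 1
  ((a -> a) -> a): 1 > 0.5, so result = 0.5
  (((a -> a) -> a) -> b): 0.5 > 0, so result = 0
  ((((a -> a) -> a) -> b) -> b): 0 ≤ 0, so result = 1
  (((((a -> a) -> a) -> b) -> b) -> b): 1 > 0, so result = 0
  ((((((a -> a) -> a) -> b) -> b) -> b) -> b): 0 ≤ 0, so result = 1
  ~a: Gödel ¬ of 0.5 = 0 (operand ≠ 0)
  (((((((a -> a) -> a) -> b) -> b) -> b) -> b) -> ~a): 1 > 0, so result = 0
  ((((((((a -> a) -> a) -> b) -> b) -> b) -> b) -> ~a) -> a): 0 ≤ 0.5, so result = 1
  (((((((((a -> a) -> a) -> b) -> b) -> b) -> b) -> ~a) -> a) -> a): 1 > 0.5, so result = 0.5
Checking all 9 assignments confirms none give a value below 0.50.

0.50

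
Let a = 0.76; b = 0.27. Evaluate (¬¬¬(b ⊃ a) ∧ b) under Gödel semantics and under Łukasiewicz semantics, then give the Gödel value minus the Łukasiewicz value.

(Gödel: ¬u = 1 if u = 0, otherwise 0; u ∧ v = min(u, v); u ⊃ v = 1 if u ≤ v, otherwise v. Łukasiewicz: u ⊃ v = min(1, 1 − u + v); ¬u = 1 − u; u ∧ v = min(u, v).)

Gödel evaluation:
  (b ⊃ a): 0.27 ≤ 0.76, so result = 1
  ¬(b ⊃ a): Gödel ¬ of 1 = 0 (operand ≠ 0)
  ¬¬(b ⊃ a): Gödel ¬ of 0 = 1 (operand is 0)
  ¬¬¬(b ⊃ a): Gödel ¬ of 1 = 0 (operand ≠ 0)
  (¬¬¬(b ⊃ a) ∧ b) = min(0, 0.27) = 0
  Gödel value = 0
Łukasiewicz evaluation:
  (b ⊃ a): min(1, 1 − 0.27 + 0.76) = 1
  ¬(b ⊃ a): Łukasiewicz ¬ gives 1 − 1 = 0
  ¬¬(b ⊃ a): Łukasiewicz ¬ gives 1 − 0 = 1
  ¬¬¬(b ⊃ a): Łukasiewicz ¬ gives 1 − 1 = 0
  (¬¬¬(b ⊃ a) ∧ b) = min(0, 0.27) = 0
  Łukasiewicz value = 0
Difference: 0 − 0 = 0.00

0.00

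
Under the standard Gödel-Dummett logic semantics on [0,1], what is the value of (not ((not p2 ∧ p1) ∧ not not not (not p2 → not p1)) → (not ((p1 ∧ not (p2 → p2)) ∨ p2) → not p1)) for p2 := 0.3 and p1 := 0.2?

not p2: Gödel ¬ of 0.3 = 0 (operand ≠ 0)
(not p2 ∧ p1) = min(0, 0.2) = 0
not p2: Gödel ¬ of 0.3 = 0 (operand ≠ 0)
not p1: Gödel ¬ of 0.2 = 0 (operand ≠ 0)
(not p2 → not p1): 0 ≤ 0, so result = 1
not (not p2 → not p1): Gödel ¬ of 1 = 0 (operand ≠ 0)
not not (not p2 → not p1): Gödel ¬ of 0 = 1 (operand is 0)
not not not (not p2 → not p1): Gödel ¬ of 1 = 0 (operand ≠ 0)
((not p2 ∧ p1) ∧ not not not (not p2 → not p1)) = min(0, 0) = 0
not ((not p2 ∧ p1) ∧ not not not (not p2 → not p1)): Gödel ¬ of 0 = 1 (operand is 0)
(p2 → p2): 0.3 ≤ 0.3, so result = 1
not (p2 → p2): Gödel ¬ of 1 = 0 (operand ≠ 0)
(p1 ∧ not (p2 → p2)) = min(0.2, 0) = 0
((p1 ∧ not (p2 → p2)) ∨ p2) = max(0, 0.3) = 0.3
not ((p1 ∧ not (p2 → p2)) ∨ p2): Gödel ¬ of 0.3 = 0 (operand ≠ 0)
not p1: Gödel ¬ of 0.2 = 0 (operand ≠ 0)
(not ((p1 ∧ not (p2 → p2)) ∨ p2) → not p1): 0 ≤ 0, so result = 1
(not ((not p2 ∧ p1) ∧ not not not (not p2 → not p1)) → (not ((p1 ∧ not (p2 → p2)) ∨ p2) → not p1)): 1 ≤ 1, so result = 1

1.00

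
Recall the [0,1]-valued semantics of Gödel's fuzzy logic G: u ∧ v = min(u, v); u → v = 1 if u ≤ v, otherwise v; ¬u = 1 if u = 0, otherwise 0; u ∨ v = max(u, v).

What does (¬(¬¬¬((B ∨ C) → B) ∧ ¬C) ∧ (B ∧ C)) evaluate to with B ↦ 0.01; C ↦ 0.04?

(B ∨ C) = max(0.01, 0.04) = 0.04
((B ∨ C) → B): 0.04 > 0.01, so result = 0.01
¬((B ∨ C) → B): Gödel ¬ of 0.01 = 0 (operand ≠ 0)
¬¬((B ∨ C) → B): Gödel ¬ of 0 = 1 (operand is 0)
¬¬¬((B ∨ C) → B): Gödel ¬ of 1 = 0 (operand ≠ 0)
¬C: Gödel ¬ of 0.04 = 0 (operand ≠ 0)
(¬¬¬((B ∨ C) → B) ∧ ¬C) = min(0, 0) = 0
¬(¬¬¬((B ∨ C) → B) ∧ ¬C): Gödel ¬ of 0 = 1 (operand is 0)
(B ∧ C) = min(0.01, 0.04) = 0.01
(¬(¬¬¬((B ∨ C) → B) ∧ ¬C) ∧ (B ∧ C)) = min(1, 0.01) = 0.01

0.01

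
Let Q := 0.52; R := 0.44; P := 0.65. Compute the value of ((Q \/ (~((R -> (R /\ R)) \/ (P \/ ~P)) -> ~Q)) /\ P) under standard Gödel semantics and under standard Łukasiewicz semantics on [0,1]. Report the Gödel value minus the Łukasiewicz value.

Gödel evaluation:
  (R /\ R) = min(0.44, 0.44) = 0.44
  (R -> (R /\ R)): 0.44 ≤ 0.44, so result = 1
  ~P: Gödel ¬ of 0.65 = 0 (operand ≠ 0)
  (P \/ ~P) = max(0.65, 0) = 0.65
  ((R -> (R /\ R)) \/ (P \/ ~P)) = max(1, 0.65) = 1
  ~((R -> (R /\ R)) \/ (P \/ ~P)): Gödel ¬ of 1 = 0 (operand ≠ 0)
  ~Q: Gödel ¬ of 0.52 = 0 (operand ≠ 0)
  (~((R -> (R /\ R)) \/ (P \/ ~P)) -> ~Q): 0 ≤ 0, so result = 1
  (Q \/ (~((R -> (R /\ R)) \/ (P \/ ~P)) -> ~Q)) = max(0.52, 1) = 1
  ((Q \/ (~((R -> (R /\ R)) \/ (P \/ ~P)) -> ~Q)) /\ P) = min(1, 0.65) = 0.65
  Gödel value = 0.65
Łukasiewicz evaluation:
  (R /\ R) = min(0.44, 0.44) = 0.44
  (R -> (R /\ R)): min(1, 1 − 0.44 + 0.44) = 1
  ~P: Łukasiewicz ¬ gives 1 − 0.65 = 0.35
  (P \/ ~P) = max(0.65, 0.35) = 0.65
  ((R -> (R /\ R)) \/ (P \/ ~P)) = max(1, 0.65) = 1
  ~((R -> (R /\ R)) \/ (P \/ ~P)): Łukasiewicz ¬ gives 1 − 1 = 0
  ~Q: Łukasiewicz ¬ gives 1 − 0.52 = 0.48
  (~((R -> (R /\ R)) \/ (P \/ ~P)) -> ~Q): min(1, 1 − 0 + 0.48) = 1
  (Q \/ (~((R -> (R /\ R)) \/ (P \/ ~P)) -> ~Q)) = max(0.52, 1) = 1
  ((Q \/ (~((R -> (R /\ R)) \/ (P \/ ~P)) -> ~Q)) /\ P) = min(1, 0.65) = 0.65
  Łukasiewicz value = 0.65
Difference: 0.65 − 0.65 = 0.00

0.00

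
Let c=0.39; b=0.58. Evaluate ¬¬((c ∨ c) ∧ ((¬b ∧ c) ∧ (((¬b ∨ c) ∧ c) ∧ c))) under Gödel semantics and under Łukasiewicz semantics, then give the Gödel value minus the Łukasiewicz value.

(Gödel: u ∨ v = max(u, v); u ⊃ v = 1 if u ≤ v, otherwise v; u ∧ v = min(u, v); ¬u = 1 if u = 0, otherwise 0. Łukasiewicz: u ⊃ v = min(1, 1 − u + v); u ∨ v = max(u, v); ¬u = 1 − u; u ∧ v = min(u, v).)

-0.39

Gödel evaluation:
  (c ∨ c) = max(0.39, 0.39) = 0.39
  ¬b: Gödel ¬ of 0.58 = 0 (operand ≠ 0)
  (¬b ∧ c) = min(0, 0.39) = 0
  ¬b: Gödel ¬ of 0.58 = 0 (operand ≠ 0)
  (¬b ∨ c) = max(0, 0.39) = 0.39
  ((¬b ∨ c) ∧ c) = min(0.39, 0.39) = 0.39
  (((¬b ∨ c) ∧ c) ∧ c) = min(0.39, 0.39) = 0.39
  ((¬b ∧ c) ∧ (((¬b ∨ c) ∧ c) ∧ c)) = min(0, 0.39) = 0
  ((c ∨ c) ∧ ((¬b ∧ c) ∧ (((¬b ∨ c) ∧ c) ∧ c))) = min(0.39, 0) = 0
  ¬((c ∨ c) ∧ ((¬b ∧ c) ∧ (((¬b ∨ c) ∧ c) ∧ c))): Gödel ¬ of 0 = 1 (operand is 0)
  ¬¬((c ∨ c) ∧ ((¬b ∧ c) ∧ (((¬b ∨ c) ∧ c) ∧ c))): Gödel ¬ of 1 = 0 (operand ≠ 0)
  Gödel value = 0
Łukasiewicz evaluation:
  (c ∨ c) = max(0.39, 0.39) = 0.39
  ¬b: Łukasiewicz ¬ gives 1 − 0.58 = 0.42
  (¬b ∧ c) = min(0.42, 0.39) = 0.39
  ¬b: Łukasiewicz ¬ gives 1 − 0.58 = 0.42
  (¬b ∨ c) = max(0.42, 0.39) = 0.42
  ((¬b ∨ c) ∧ c) = min(0.42, 0.39) = 0.39
  (((¬b ∨ c) ∧ c) ∧ c) = min(0.39, 0.39) = 0.39
  ((¬b ∧ c) ∧ (((¬b ∨ c) ∧ c) ∧ c)) = min(0.39, 0.39) = 0.39
  ((c ∨ c) ∧ ((¬b ∧ c) ∧ (((¬b ∨ c) ∧ c) ∧ c))) = min(0.39, 0.39) = 0.39
  ¬((c ∨ c) ∧ ((¬b ∧ c) ∧ (((¬b ∨ c) ∧ c) ∧ c))): Łukasiewicz ¬ gives 1 − 0.39 = 0.61
  ¬¬((c ∨ c) ∧ ((¬b ∧ c) ∧ (((¬b ∨ c) ∧ c) ∧ c))): Łukasiewicz ¬ gives 1 − 0.61 = 0.39
  Łukasiewicz value = 0.39
Difference: 0 − 0.39 = -0.39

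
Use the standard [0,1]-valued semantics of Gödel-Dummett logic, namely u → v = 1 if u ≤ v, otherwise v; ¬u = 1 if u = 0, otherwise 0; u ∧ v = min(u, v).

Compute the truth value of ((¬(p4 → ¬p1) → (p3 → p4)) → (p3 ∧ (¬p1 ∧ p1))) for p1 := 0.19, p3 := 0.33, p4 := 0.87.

¬p1: Gödel ¬ of 0.19 = 0 (operand ≠ 0)
(p4 → ¬p1): 0.87 > 0, so result = 0
¬(p4 → ¬p1): Gödel ¬ of 0 = 1 (operand is 0)
(p3 → p4): 0.33 ≤ 0.87, so result = 1
(¬(p4 → ¬p1) → (p3 → p4)): 1 ≤ 1, so result = 1
¬p1: Gödel ¬ of 0.19 = 0 (operand ≠ 0)
(¬p1 ∧ p1) = min(0, 0.19) = 0
(p3 ∧ (¬p1 ∧ p1)) = min(0.33, 0) = 0
((¬(p4 → ¬p1) → (p3 → p4)) → (p3 ∧ (¬p1 ∧ p1))): 1 > 0, so result = 0

0.00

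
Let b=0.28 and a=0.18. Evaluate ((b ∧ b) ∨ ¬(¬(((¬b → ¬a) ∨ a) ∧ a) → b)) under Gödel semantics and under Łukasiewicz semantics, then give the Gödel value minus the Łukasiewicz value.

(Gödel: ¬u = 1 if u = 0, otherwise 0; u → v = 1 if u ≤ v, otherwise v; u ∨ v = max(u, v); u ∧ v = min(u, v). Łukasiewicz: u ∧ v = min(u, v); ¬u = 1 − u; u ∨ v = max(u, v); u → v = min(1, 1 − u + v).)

-0.26

Gödel evaluation:
  (b ∧ b) = min(0.28, 0.28) = 0.28
  ¬b: Gödel ¬ of 0.28 = 0 (operand ≠ 0)
  ¬a: Gödel ¬ of 0.18 = 0 (operand ≠ 0)
  (¬b → ¬a): 0 ≤ 0, so result = 1
  ((¬b → ¬a) ∨ a) = max(1, 0.18) = 1
  (((¬b → ¬a) ∨ a) ∧ a) = min(1, 0.18) = 0.18
  ¬(((¬b → ¬a) ∨ a) ∧ a): Gödel ¬ of 0.18 = 0 (operand ≠ 0)
  (¬(((¬b → ¬a) ∨ a) ∧ a) → b): 0 ≤ 0.28, so result = 1
  ¬(¬(((¬b → ¬a) ∨ a) ∧ a) → b): Gödel ¬ of 1 = 0 (operand ≠ 0)
  ((b ∧ b) ∨ ¬(¬(((¬b → ¬a) ∨ a) ∧ a) → b)) = max(0.28, 0) = 0.28
  Gödel value = 0.28
Łukasiewicz evaluation:
  (b ∧ b) = min(0.28, 0.28) = 0.28
  ¬b: Łukasiewicz ¬ gives 1 − 0.28 = 0.72
  ¬a: Łukasiewicz ¬ gives 1 − 0.18 = 0.82
  (¬b → ¬a): min(1, 1 − 0.72 + 0.82) = 1
  ((¬b → ¬a) ∨ a) = max(1, 0.18) = 1
  (((¬b → ¬a) ∨ a) ∧ a) = min(1, 0.18) = 0.18
  ¬(((¬b → ¬a) ∨ a) ∧ a): Łukasiewicz ¬ gives 1 − 0.18 = 0.82
  (¬(((¬b → ¬a) ∨ a) ∧ a) → b): min(1, 1 − 0.82 + 0.28) = 0.46
  ¬(¬(((¬b → ¬a) ∨ a) ∧ a) → b): Łukasiewicz ¬ gives 1 − 0.46 = 0.54
  ((b ∧ b) ∨ ¬(¬(((¬b → ¬a) ∨ a) ∧ a) → b)) = max(0.28, 0.54) = 0.54
  Łukasiewicz value = 0.54
Difference: 0.28 − 0.54 = -0.26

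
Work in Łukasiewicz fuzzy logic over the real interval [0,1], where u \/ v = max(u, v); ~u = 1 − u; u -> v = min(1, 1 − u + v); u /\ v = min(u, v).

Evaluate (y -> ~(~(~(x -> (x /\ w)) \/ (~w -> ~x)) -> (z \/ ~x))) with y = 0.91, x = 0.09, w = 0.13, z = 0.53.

0.09

(x /\ w) = min(0.09, 0.13) = 0.09
(x -> (x /\ w)): min(1, 1 − 0.09 + 0.09) = 1
~(x -> (x /\ w)): Łukasiewicz ¬ gives 1 − 1 = 0
~w: Łukasiewicz ¬ gives 1 − 0.13 = 0.87
~x: Łukasiewicz ¬ gives 1 − 0.09 = 0.91
(~w -> ~x): min(1, 1 − 0.87 + 0.91) = 1
(~(x -> (x /\ w)) \/ (~w -> ~x)) = max(0, 1) = 1
~(~(x -> (x /\ w)) \/ (~w -> ~x)): Łukasiewicz ¬ gives 1 − 1 = 0
~x: Łukasiewicz ¬ gives 1 − 0.09 = 0.91
(z \/ ~x) = max(0.53, 0.91) = 0.91
(~(~(x -> (x /\ w)) \/ (~w -> ~x)) -> (z \/ ~x)): min(1, 1 − 0 + 0.91) = 1
~(~(~(x -> (x /\ w)) \/ (~w -> ~x)) -> (z \/ ~x)): Łukasiewicz ¬ gives 1 − 1 = 0
(y -> ~(~(~(x -> (x /\ w)) \/ (~w -> ~x)) -> (z \/ ~x))): min(1, 1 − 0.91 + 0) = 0.09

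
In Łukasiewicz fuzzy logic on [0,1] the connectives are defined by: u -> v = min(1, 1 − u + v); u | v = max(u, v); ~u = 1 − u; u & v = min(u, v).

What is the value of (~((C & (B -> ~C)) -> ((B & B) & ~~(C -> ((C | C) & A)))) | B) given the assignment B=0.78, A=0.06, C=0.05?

0.78

~C: Łukasiewicz ¬ gives 1 − 0.05 = 0.95
(B -> ~C): min(1, 1 − 0.78 + 0.95) = 1
(C & (B -> ~C)) = min(0.05, 1) = 0.05
(B & B) = min(0.78, 0.78) = 0.78
(C | C) = max(0.05, 0.05) = 0.05
((C | C) & A) = min(0.05, 0.06) = 0.05
(C -> ((C | C) & A)): min(1, 1 − 0.05 + 0.05) = 1
~(C -> ((C | C) & A)): Łukasiewicz ¬ gives 1 − 1 = 0
~~(C -> ((C | C) & A)): Łukasiewicz ¬ gives 1 − 0 = 1
((B & B) & ~~(C -> ((C | C) & A))) = min(0.78, 1) = 0.78
((C & (B -> ~C)) -> ((B & B) & ~~(C -> ((C | C) & A)))): min(1, 1 − 0.05 + 0.78) = 1
~((C & (B -> ~C)) -> ((B & B) & ~~(C -> ((C | C) & A)))): Łukasiewicz ¬ gives 1 − 1 = 0
(~((C & (B -> ~C)) -> ((B & B) & ~~(C -> ((C | C) & A)))) | B) = max(0, 0.78) = 0.78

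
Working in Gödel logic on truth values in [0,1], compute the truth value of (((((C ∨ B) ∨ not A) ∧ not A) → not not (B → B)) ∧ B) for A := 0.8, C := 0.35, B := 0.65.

0.65

(C ∨ B) = max(0.35, 0.65) = 0.65
not A: Gödel ¬ of 0.8 = 0 (operand ≠ 0)
((C ∨ B) ∨ not A) = max(0.65, 0) = 0.65
not A: Gödel ¬ of 0.8 = 0 (operand ≠ 0)
(((C ∨ B) ∨ not A) ∧ not A) = min(0.65, 0) = 0
(B → B): 0.65 ≤ 0.65, so result = 1
not (B → B): Gödel ¬ of 1 = 0 (operand ≠ 0)
not not (B → B): Gödel ¬ of 0 = 1 (operand is 0)
((((C ∨ B) ∨ not A) ∧ not A) → not not (B → B)): 0 ≤ 1, so result = 1
(((((C ∨ B) ∨ not A) ∧ not A) → not not (B → B)) ∧ B) = min(1, 0.65) = 0.65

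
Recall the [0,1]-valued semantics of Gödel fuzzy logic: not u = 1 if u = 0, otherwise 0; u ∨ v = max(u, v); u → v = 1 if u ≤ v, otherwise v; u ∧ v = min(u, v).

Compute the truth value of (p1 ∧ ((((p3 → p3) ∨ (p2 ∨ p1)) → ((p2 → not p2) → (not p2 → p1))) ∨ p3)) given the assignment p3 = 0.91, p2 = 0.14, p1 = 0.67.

(p3 → p3): 0.91 ≤ 0.91, so result = 1
(p2 ∨ p1) = max(0.14, 0.67) = 0.67
((p3 → p3) ∨ (p2 ∨ p1)) = max(1, 0.67) = 1
not p2: Gödel ¬ of 0.14 = 0 (operand ≠ 0)
(p2 → not p2): 0.14 > 0, so result = 0
not p2: Gödel ¬ of 0.14 = 0 (operand ≠ 0)
(not p2 → p1): 0 ≤ 0.67, so result = 1
((p2 → not p2) → (not p2 → p1)): 0 ≤ 1, so result = 1
(((p3 → p3) ∨ (p2 ∨ p1)) → ((p2 → not p2) → (not p2 → p1))): 1 ≤ 1, so result = 1
((((p3 → p3) ∨ (p2 ∨ p1)) → ((p2 → not p2) → (not p2 → p1))) ∨ p3) = max(1, 0.91) = 1
(p1 ∧ ((((p3 → p3) ∨ (p2 ∨ p1)) → ((p2 → not p2) → (not p2 → p1))) ∨ p3)) = min(0.67, 1) = 0.67

0.67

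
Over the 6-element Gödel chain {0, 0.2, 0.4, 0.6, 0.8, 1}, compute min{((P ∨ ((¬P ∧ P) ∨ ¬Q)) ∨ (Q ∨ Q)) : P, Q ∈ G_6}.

0.20

The minimum is attained at P = 0, Q = 0.2:
  ¬P: Gödel ¬ of 0 = 1 (operand is 0)
  (¬P ∧ P) = min(1, 0) = 0
  ¬Q: Gödel ¬ of 0.2 = 0 (operand ≠ 0)
  ((¬P ∧ P) ∨ ¬Q) = max(0, 0) = 0
  (P ∨ ((¬P ∧ P) ∨ ¬Q)) = max(0, 0) = 0
  (Q ∨ Q) = max(0.2, 0.2) = 0.2
  ((P ∨ ((¬P ∧ P) ∨ ¬Q)) ∨ (Q ∨ Q)) = max(0, 0.2) = 0.2
Checking all 36 assignments confirms none give a value below 0.20.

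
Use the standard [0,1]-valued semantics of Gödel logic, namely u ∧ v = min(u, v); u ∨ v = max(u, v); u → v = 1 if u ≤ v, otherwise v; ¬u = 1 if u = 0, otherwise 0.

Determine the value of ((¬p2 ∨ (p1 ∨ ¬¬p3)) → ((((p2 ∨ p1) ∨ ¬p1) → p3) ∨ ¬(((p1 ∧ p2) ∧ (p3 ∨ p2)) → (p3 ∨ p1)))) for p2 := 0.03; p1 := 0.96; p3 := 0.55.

¬p2: Gödel ¬ of 0.03 = 0 (operand ≠ 0)
¬p3: Gödel ¬ of 0.55 = 0 (operand ≠ 0)
¬¬p3: Gödel ¬ of 0 = 1 (operand is 0)
(p1 ∨ ¬¬p3) = max(0.96, 1) = 1
(¬p2 ∨ (p1 ∨ ¬¬p3)) = max(0, 1) = 1
(p2 ∨ p1) = max(0.03, 0.96) = 0.96
¬p1: Gödel ¬ of 0.96 = 0 (operand ≠ 0)
((p2 ∨ p1) ∨ ¬p1) = max(0.96, 0) = 0.96
(((p2 ∨ p1) ∨ ¬p1) → p3): 0.96 > 0.55, so result = 0.55
(p1 ∧ p2) = min(0.96, 0.03) = 0.03
(p3 ∨ p2) = max(0.55, 0.03) = 0.55
((p1 ∧ p2) ∧ (p3 ∨ p2)) = min(0.03, 0.55) = 0.03
(p3 ∨ p1) = max(0.55, 0.96) = 0.96
(((p1 ∧ p2) ∧ (p3 ∨ p2)) → (p3 ∨ p1)): 0.03 ≤ 0.96, so result = 1
¬(((p1 ∧ p2) ∧ (p3 ∨ p2)) → (p3 ∨ p1)): Gödel ¬ of 1 = 0 (operand ≠ 0)
((((p2 ∨ p1) ∨ ¬p1) → p3) ∨ ¬(((p1 ∧ p2) ∧ (p3 ∨ p2)) → (p3 ∨ p1))) = max(0.55, 0) = 0.55
((¬p2 ∨ (p1 ∨ ¬¬p3)) → ((((p2 ∨ p1) ∨ ¬p1) → p3) ∨ ¬(((p1 ∧ p2) ∧ (p3 ∨ p2)) → (p3 ∨ p1)))): 1 > 0.55, so result = 0.55

0.55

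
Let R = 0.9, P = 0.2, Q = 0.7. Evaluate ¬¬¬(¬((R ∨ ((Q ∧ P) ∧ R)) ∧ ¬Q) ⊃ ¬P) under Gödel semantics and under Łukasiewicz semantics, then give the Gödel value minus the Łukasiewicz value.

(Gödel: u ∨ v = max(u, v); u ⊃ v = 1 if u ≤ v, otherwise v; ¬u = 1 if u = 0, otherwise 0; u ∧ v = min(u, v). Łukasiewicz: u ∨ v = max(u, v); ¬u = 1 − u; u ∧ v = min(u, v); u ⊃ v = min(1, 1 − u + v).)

1.00

Gödel evaluation:
  (Q ∧ P) = min(0.7, 0.2) = 0.2
  ((Q ∧ P) ∧ R) = min(0.2, 0.9) = 0.2
  (R ∨ ((Q ∧ P) ∧ R)) = max(0.9, 0.2) = 0.9
  ¬Q: Gödel ¬ of 0.7 = 0 (operand ≠ 0)
  ((R ∨ ((Q ∧ P) ∧ R)) ∧ ¬Q) = min(0.9, 0) = 0
  ¬((R ∨ ((Q ∧ P) ∧ R)) ∧ ¬Q): Gödel ¬ of 0 = 1 (operand is 0)
  ¬P: Gödel ¬ of 0.2 = 0 (operand ≠ 0)
  (¬((R ∨ ((Q ∧ P) ∧ R)) ∧ ¬Q) ⊃ ¬P): 1 > 0, so result = 0
  ¬(¬((R ∨ ((Q ∧ P) ∧ R)) ∧ ¬Q) ⊃ ¬P): Gödel ¬ of 0 = 1 (operand is 0)
  ¬¬(¬((R ∨ ((Q ∧ P) ∧ R)) ∧ ¬Q) ⊃ ¬P): Gödel ¬ of 1 = 0 (operand ≠ 0)
  ¬¬¬(¬((R ∨ ((Q ∧ P) ∧ R)) ∧ ¬Q) ⊃ ¬P): Gödel ¬ of 0 = 1 (operand is 0)
  Gödel value = 1
Łukasiewicz evaluation:
  (Q ∧ P) = min(0.7, 0.2) = 0.2
  ((Q ∧ P) ∧ R) = min(0.2, 0.9) = 0.2
  (R ∨ ((Q ∧ P) ∧ R)) = max(0.9, 0.2) = 0.9
  ¬Q: Łukasiewicz ¬ gives 1 − 0.7 = 0.3
  ((R ∨ ((Q ∧ P) ∧ R)) ∧ ¬Q) = min(0.9, 0.3) = 0.3
  ¬((R ∨ ((Q ∧ P) ∧ R)) ∧ ¬Q): Łukasiewicz ¬ gives 1 − 0.3 = 0.7
  ¬P: Łukasiewicz ¬ gives 1 − 0.2 = 0.8
  (¬((R ∨ ((Q ∧ P) ∧ R)) ∧ ¬Q) ⊃ ¬P): min(1, 1 − 0.7 + 0.8) = 1
  ¬(¬((R ∨ ((Q ∧ P) ∧ R)) ∧ ¬Q) ⊃ ¬P): Łukasiewicz ¬ gives 1 − 1 = 0
  ¬¬(¬((R ∨ ((Q ∧ P) ∧ R)) ∧ ¬Q) ⊃ ¬P): Łukasiewicz ¬ gives 1 − 0 = 1
  ¬¬¬(¬((R ∨ ((Q ∧ P) ∧ R)) ∧ ¬Q) ⊃ ¬P): Łukasiewicz ¬ gives 1 − 1 = 0
  Łukasiewicz value = 0
Difference: 1 − 0 = 1.00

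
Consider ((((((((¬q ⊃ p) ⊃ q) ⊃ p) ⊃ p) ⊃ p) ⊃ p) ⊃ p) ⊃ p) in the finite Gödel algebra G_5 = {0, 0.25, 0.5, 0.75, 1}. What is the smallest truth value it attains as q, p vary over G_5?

The minimum is attained at q = 0, p = 0.25:
  ¬q: Gödel ¬ of 0 = 1 (operand is 0)
  (¬q ⊃ p): 1 > 0.25, so result = 0.25
  ((¬q ⊃ p) ⊃ q): 0.25 > 0, so result = 0
  (((¬q ⊃ p) ⊃ q) ⊃ p): 0 ≤ 0.25, so result = 1
  ((((¬q ⊃ p) ⊃ q) ⊃ p) ⊃ p): 1 > 0.25, so result = 0.25
  (((((¬q ⊃ p) ⊃ q) ⊃ p) ⊃ p) ⊃ p): 0.25 ≤ 0.25, so result = 1
  ((((((¬q ⊃ p) ⊃ q) ⊃ p) ⊃ p) ⊃ p) ⊃ p): 1 > 0.25, so result = 0.25
  (((((((¬q ⊃ p) ⊃ q) ⊃ p) ⊃ p) ⊃ p) ⊃ p) ⊃ p): 0.25 ≤ 0.25, so result = 1
  ((((((((¬q ⊃ p) ⊃ q) ⊃ p) ⊃ p) ⊃ p) ⊃ p) ⊃ p) ⊃ p): 1 > 0.25, so result = 0.25
Checking all 25 assignments confirms none give a value below 0.25.

0.25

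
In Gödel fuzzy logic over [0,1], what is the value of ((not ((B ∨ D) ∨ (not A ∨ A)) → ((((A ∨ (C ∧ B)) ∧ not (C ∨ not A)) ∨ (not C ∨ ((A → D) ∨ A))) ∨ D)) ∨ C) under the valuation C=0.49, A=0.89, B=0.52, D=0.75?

(B ∨ D) = max(0.52, 0.75) = 0.75
not A: Gödel ¬ of 0.89 = 0 (operand ≠ 0)
(not A ∨ A) = max(0, 0.89) = 0.89
((B ∨ D) ∨ (not A ∨ A)) = max(0.75, 0.89) = 0.89
not ((B ∨ D) ∨ (not A ∨ A)): Gödel ¬ of 0.89 = 0 (operand ≠ 0)
(C ∧ B) = min(0.49, 0.52) = 0.49
(A ∨ (C ∧ B)) = max(0.89, 0.49) = 0.89
not A: Gödel ¬ of 0.89 = 0 (operand ≠ 0)
(C ∨ not A) = max(0.49, 0) = 0.49
not (C ∨ not A): Gödel ¬ of 0.49 = 0 (operand ≠ 0)
((A ∨ (C ∧ B)) ∧ not (C ∨ not A)) = min(0.89, 0) = 0
not C: Gödel ¬ of 0.49 = 0 (operand ≠ 0)
(A → D): 0.89 > 0.75, so result = 0.75
((A → D) ∨ A) = max(0.75, 0.89) = 0.89
(not C ∨ ((A → D) ∨ A)) = max(0, 0.89) = 0.89
(((A ∨ (C ∧ B)) ∧ not (C ∨ not A)) ∨ (not C ∨ ((A → D) ∨ A))) = max(0, 0.89) = 0.89
((((A ∨ (C ∧ B)) ∧ not (C ∨ not A)) ∨ (not C ∨ ((A → D) ∨ A))) ∨ D) = max(0.89, 0.75) = 0.89
(not ((B ∨ D) ∨ (not A ∨ A)) → ((((A ∨ (C ∧ B)) ∧ not (C ∨ not A)) ∨ (not C ∨ ((A → D) ∨ A))) ∨ D)): 0 ≤ 0.89, so result = 1
((not ((B ∨ D) ∨ (not A ∨ A)) → ((((A ∨ (C ∧ B)) ∧ not (C ∨ not A)) ∨ (not C ∨ ((A → D) ∨ A))) ∨ D)) ∨ C) = max(1, 0.49) = 1

1.00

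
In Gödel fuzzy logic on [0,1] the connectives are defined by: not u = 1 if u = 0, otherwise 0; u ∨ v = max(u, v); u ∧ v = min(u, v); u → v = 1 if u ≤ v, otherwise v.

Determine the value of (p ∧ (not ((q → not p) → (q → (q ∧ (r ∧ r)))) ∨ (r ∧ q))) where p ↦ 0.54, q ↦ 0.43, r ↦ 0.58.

0.43

not p: Gödel ¬ of 0.54 = 0 (operand ≠ 0)
(q → not p): 0.43 > 0, so result = 0
(r ∧ r) = min(0.58, 0.58) = 0.58
(q ∧ (r ∧ r)) = min(0.43, 0.58) = 0.43
(q → (q ∧ (r ∧ r))): 0.43 ≤ 0.43, so result = 1
((q → not p) → (q → (q ∧ (r ∧ r)))): 0 ≤ 1, so result = 1
not ((q → not p) → (q → (q ∧ (r ∧ r)))): Gödel ¬ of 1 = 0 (operand ≠ 0)
(r ∧ q) = min(0.58, 0.43) = 0.43
(not ((q → not p) → (q → (q ∧ (r ∧ r)))) ∨ (r ∧ q)) = max(0, 0.43) = 0.43
(p ∧ (not ((q → not p) → (q → (q ∧ (r ∧ r)))) ∨ (r ∧ q))) = min(0.54, 0.43) = 0.43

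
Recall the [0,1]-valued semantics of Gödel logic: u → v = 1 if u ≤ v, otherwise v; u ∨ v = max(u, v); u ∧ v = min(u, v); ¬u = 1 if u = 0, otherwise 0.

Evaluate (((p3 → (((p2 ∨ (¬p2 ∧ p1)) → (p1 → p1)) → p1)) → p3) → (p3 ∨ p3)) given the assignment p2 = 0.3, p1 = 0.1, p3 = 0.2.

¬p2: Gödel ¬ of 0.3 = 0 (operand ≠ 0)
(¬p2 ∧ p1) = min(0, 0.1) = 0
(p2 ∨ (¬p2 ∧ p1)) = max(0.3, 0) = 0.3
(p1 → p1): 0.1 ≤ 0.1, so result = 1
((p2 ∨ (¬p2 ∧ p1)) → (p1 → p1)): 0.3 ≤ 1, so result = 1
(((p2 ∨ (¬p2 ∧ p1)) → (p1 → p1)) → p1): 1 > 0.1, so result = 0.1
(p3 → (((p2 ∨ (¬p2 ∧ p1)) → (p1 → p1)) → p1)): 0.2 > 0.1, so result = 0.1
((p3 → (((p2 ∨ (¬p2 ∧ p1)) → (p1 → p1)) → p1)) → p3): 0.1 ≤ 0.2, so result = 1
(p3 ∨ p3) = max(0.2, 0.2) = 0.2
(((p3 → (((p2 ∨ (¬p2 ∧ p1)) → (p1 → p1)) → p1)) → p3) → (p3 ∨ p3)): 1 > 0.2, so result = 0.2

0.20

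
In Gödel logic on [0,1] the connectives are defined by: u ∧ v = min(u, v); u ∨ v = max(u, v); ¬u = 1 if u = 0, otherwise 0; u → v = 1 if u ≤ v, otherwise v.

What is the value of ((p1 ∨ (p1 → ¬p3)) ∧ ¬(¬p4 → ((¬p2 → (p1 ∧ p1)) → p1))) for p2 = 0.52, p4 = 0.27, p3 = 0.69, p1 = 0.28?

0.00

¬p3: Gödel ¬ of 0.69 = 0 (operand ≠ 0)
(p1 → ¬p3): 0.28 > 0, so result = 0
(p1 ∨ (p1 → ¬p3)) = max(0.28, 0) = 0.28
¬p4: Gödel ¬ of 0.27 = 0 (operand ≠ 0)
¬p2: Gödel ¬ of 0.52 = 0 (operand ≠ 0)
(p1 ∧ p1) = min(0.28, 0.28) = 0.28
(¬p2 → (p1 ∧ p1)): 0 ≤ 0.28, so result = 1
((¬p2 → (p1 ∧ p1)) → p1): 1 > 0.28, so result = 0.28
(¬p4 → ((¬p2 → (p1 ∧ p1)) → p1)): 0 ≤ 0.28, so result = 1
¬(¬p4 → ((¬p2 → (p1 ∧ p1)) → p1)): Gödel ¬ of 1 = 0 (operand ≠ 0)
((p1 ∨ (p1 → ¬p3)) ∧ ¬(¬p4 → ((¬p2 → (p1 ∧ p1)) → p1))) = min(0.28, 0) = 0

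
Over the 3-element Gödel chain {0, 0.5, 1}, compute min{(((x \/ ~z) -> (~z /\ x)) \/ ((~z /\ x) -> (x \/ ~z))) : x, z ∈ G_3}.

1.00

Every assignment gives 1. For instance at x = 0, z = 0:
  ~z: Gödel ¬ of 0 = 1 (operand is 0)
  (x \/ ~z) = max(0, 1) = 1
  ~z: Gödel ¬ of 0 = 1 (operand is 0)
  (~z /\ x) = min(1, 0) = 0
  ((x \/ ~z) -> (~z /\ x)): 1 > 0, so result = 0
  ~z: Gödel ¬ of 0 = 1 (operand is 0)
  (~z /\ x) = min(1, 0) = 0
  ~z: Gödel ¬ of 0 = 1 (operand is 0)
  (x \/ ~z) = max(0, 1) = 1
  ((~z /\ x) -> (x \/ ~z)): 0 ≤ 1, so result = 1
  (((x \/ ~z) -> (~z /\ x)) \/ ((~z /\ x) -> (x \/ ~z))) = max(0, 1) = 1
All 9 assignments give value 1 — the formula is a G_3-tautology.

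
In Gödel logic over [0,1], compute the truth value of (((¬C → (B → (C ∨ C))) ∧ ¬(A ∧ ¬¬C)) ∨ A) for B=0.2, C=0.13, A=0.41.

¬C: Gödel ¬ of 0.13 = 0 (operand ≠ 0)
(C ∨ C) = max(0.13, 0.13) = 0.13
(B → (C ∨ C)): 0.2 > 0.13, so result = 0.13
(¬C → (B → (C ∨ C))): 0 ≤ 0.13, so result = 1
¬C: Gödel ¬ of 0.13 = 0 (operand ≠ 0)
¬¬C: Gödel ¬ of 0 = 1 (operand is 0)
(A ∧ ¬¬C) = min(0.41, 1) = 0.41
¬(A ∧ ¬¬C): Gödel ¬ of 0.41 = 0 (operand ≠ 0)
((¬C → (B → (C ∨ C))) ∧ ¬(A ∧ ¬¬C)) = min(1, 0) = 0
(((¬C → (B → (C ∨ C))) ∧ ¬(A ∧ ¬¬C)) ∨ A) = max(0, 0.41) = 0.41

0.41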